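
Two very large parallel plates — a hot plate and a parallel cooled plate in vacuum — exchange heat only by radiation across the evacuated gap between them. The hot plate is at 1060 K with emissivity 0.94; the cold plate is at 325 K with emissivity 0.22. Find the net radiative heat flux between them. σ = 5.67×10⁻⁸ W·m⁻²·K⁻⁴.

q ≈ 15400 W/m²

For two infinite grey parallel plates, q = σ(T₁⁴ − T₂⁴)/(1/ε₁ + 1/ε₂ − 1).
T₁⁴ − T₂⁴ = 1.262×10¹² − 1.116×10¹⁰ = 1.251×10¹² K⁴.
1/ε₁ + 1/ε₂ − 1 = 1.064 + 4.545 − 1 = 4.609.
q = 5.67×10⁻⁸ × 1.251×10¹² / 4.609.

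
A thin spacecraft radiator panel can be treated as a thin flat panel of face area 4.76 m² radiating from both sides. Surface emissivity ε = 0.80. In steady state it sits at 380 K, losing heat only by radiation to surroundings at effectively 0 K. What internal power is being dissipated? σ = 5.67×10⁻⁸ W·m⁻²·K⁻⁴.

P ≈ 9000 W

Steady state: P = εσA T⁴.
A = 2·4.76 = 9.520 m²; T⁴ = (380)⁴ = 2.085×10¹⁰ K⁴.
P = 0.80 × 5.67×10⁻⁸ × 9.520 × 2.085×10¹⁰.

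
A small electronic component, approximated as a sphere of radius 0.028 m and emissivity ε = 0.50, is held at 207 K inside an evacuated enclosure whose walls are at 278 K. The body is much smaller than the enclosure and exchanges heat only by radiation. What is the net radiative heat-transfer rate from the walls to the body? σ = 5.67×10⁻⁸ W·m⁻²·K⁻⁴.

For a small grey body in a large enclosure: P_net = εσA(T_body⁴ − T_wall⁴).
A = 4πr² = 0.009852 m²; T_body⁴ − T_wall⁴ = 1.836×10⁹ − 5.973×10⁹ = -4.137×10⁹ K⁴.
|P_net| = 0.50·5.67×10⁻⁸·0.009852·4.137×10⁹.

P_net ≈ 1.16 W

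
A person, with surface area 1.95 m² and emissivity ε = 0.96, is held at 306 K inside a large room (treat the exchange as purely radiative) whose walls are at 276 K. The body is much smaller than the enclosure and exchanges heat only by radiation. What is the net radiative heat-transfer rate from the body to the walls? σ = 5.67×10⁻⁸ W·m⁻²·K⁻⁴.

P_net ≈ 315 W

For a small grey body in a large enclosure: P_net = εσA(T_body⁴ − T_wall⁴).
A = 1.95 m²; T_body⁴ − T_wall⁴ = 8.768×10⁹ − 5.803×10⁹ = 2.965×10⁹ K⁴.
|P_net| = 0.96·5.67×10⁻⁸·1.950·2.965×10⁹.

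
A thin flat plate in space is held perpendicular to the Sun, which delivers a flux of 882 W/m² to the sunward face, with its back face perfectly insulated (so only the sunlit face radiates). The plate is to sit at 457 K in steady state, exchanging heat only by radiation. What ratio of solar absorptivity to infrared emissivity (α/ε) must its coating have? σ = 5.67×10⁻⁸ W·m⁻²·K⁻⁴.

α/ε ≈ 2.80

Balance: αS·A = εσ·1A·T⁴ ⇒ α/ε = σT⁴/S.
α/ε = 5.67×10⁻⁸·(457)⁴/882 = 5.67×10⁻⁸·4.362×10¹⁰/882.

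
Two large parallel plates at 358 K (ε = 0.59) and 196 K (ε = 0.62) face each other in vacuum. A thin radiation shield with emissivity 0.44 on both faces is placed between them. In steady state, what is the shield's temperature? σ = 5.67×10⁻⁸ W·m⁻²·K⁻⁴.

T_s ≈ 307 K

In steady state the net flux on the hot side equals that on the cold side.
σ(T₁⁴−T_s⁴)/D₁ = σ(T_s⁴−T₂⁴)/D₂, with D₁ = 1/ε₁+1/ε_s−1 = 2.968, D₂ = 1/ε_s+1/ε₂−1 = 2.886.
Solve for T_s⁴: T_s⁴ = (D₂·T₁⁴ + D₁·T₂⁴)/(D₁+D₂) = 8.846×10⁹ K⁴.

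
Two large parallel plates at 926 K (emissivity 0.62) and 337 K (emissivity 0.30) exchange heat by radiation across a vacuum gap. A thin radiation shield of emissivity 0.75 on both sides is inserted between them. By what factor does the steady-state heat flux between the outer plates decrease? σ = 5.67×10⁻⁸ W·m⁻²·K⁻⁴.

Without shield: q₀ = σΔ(T⁴)/(1/ε₁+1/ε₂−1) with denominator 3.946.
With shield the two gaps are in series; the resistances add: (1/ε₁+1/ε_s−1)+(1/ε_s+1/ε₂−1) = 1.946+3.667 = 5.613.
Heat-flux ratio q₀/q = 5.613/3.946.

factor ≈ 1.42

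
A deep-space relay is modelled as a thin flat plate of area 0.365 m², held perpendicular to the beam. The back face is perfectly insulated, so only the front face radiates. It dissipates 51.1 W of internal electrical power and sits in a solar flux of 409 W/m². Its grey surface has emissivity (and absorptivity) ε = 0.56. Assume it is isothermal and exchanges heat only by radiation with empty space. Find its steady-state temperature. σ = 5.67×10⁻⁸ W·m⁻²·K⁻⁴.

T ≈ 328 K

At steady state, absorbed solar power + internal power = radiated power.
Absorbed: α·S·A_cross = 0.56·409·0.3650 = 83.60 W (cross-section A).
Total input = 83.60 + 51.1 = 134.7 W.
Radiated: εσ·A_surf·T⁴ with A_surf = A = 0.3650 m².
T⁴ = 134.7/(0.56·5.67×10⁻⁸·0.3650) = 1.162×10¹⁰ K⁴.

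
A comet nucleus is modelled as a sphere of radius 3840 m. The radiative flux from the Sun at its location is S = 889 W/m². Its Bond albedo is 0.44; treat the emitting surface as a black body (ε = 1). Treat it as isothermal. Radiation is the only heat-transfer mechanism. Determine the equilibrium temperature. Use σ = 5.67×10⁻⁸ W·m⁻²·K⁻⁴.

T ≈ 216 K

At equilibrium, absorbed power = emitted power.
Absorbing cross-section = πr² = 4.632×10⁷ m²; emitting surface = 4πr² = 1.853×10⁸ m² (ratio 4).
(1−a)S·A_cross = εσ·A_surf·T⁴  ⇒  T⁴ = (1−a)S/(4σ).
T⁴ = 0.560·889/(4·5.67×10⁻⁸) = 2.195×10⁹ K⁴.
T = (2.195×10⁹)^(1/4).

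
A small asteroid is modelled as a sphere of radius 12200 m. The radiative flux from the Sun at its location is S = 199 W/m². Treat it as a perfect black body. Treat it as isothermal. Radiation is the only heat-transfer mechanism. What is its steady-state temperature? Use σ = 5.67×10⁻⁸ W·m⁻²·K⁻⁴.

At equilibrium, absorbed power = emitted power.
Absorbing cross-section = πr² = 4.676×10⁸ m²; emitting surface = 4πr² = 1.870×10⁹ m² (ratio 4).
S·A_cross = εσ·A_surf·T⁴  ⇒  T⁴ = S/(4σ).
T⁴ = 1.00·199/(4·5.67×10⁻⁸) = 8.774×10⁸ K⁴.
T = (8.774×10⁸)^(1/4).

T ≈ 172 K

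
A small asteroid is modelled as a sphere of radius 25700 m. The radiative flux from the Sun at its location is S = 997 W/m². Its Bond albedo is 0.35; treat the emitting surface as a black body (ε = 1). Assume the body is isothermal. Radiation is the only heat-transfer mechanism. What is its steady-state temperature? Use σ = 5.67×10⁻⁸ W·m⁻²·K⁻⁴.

At equilibrium, absorbed power = emitted power.
Absorbing cross-section = πr² = 2.075×10⁹ m²; emitting surface = 4πr² = 8.300×10⁹ m² (ratio 4).
(1−a)S·A_cross = εσ·A_surf·T⁴  ⇒  T⁴ = (1−a)S/(4σ).
T⁴ = 0.650·997/(4·5.67×10⁻⁸) = 2.857×10⁹ K⁴.
T = (2.857×10⁹)^(1/4).

T ≈ 231 K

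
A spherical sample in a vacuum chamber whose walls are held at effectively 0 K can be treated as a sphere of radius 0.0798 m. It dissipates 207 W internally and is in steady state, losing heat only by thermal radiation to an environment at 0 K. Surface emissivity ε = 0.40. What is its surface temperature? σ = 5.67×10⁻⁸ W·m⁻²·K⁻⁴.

Steady state: internal power = radiated power, P = εσA T⁴.
Radiating area A = 4πr² = 0.08002 m².
T⁴ = P/(εσA) = 207/(0.40·5.67×10⁻⁸·0.08002) = 1.141×10¹¹ K⁴.
T = (1.141×10¹¹)^(1/4).

T ≈ 581 K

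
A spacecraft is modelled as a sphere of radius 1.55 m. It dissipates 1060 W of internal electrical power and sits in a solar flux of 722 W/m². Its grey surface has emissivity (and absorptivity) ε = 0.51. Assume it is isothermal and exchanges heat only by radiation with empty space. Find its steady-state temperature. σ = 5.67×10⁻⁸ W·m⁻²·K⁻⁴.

T ≈ 258 K

At steady state, absorbed solar power + internal power = radiated power.
Absorbed: α·S·A_cross = 0.51·722·7.548 = 2779 W (cross-section πr²).
Total input = 2779 + 1060 = 3839 W.
Radiated: εσ·A_surf·T⁴ with A_surf = 4πr² = 30.19 m².
T⁴ = 3839/(0.51·5.67×10⁻⁸·30.19) = 4.398×10⁹ K⁴.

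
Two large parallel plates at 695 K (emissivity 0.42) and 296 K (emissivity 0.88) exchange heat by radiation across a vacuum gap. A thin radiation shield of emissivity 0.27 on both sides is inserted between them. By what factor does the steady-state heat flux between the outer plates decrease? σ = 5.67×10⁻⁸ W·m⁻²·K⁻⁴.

factor ≈ 3.55

Without shield: q₀ = σΔ(T⁴)/(1/ε₁+1/ε₂−1) with denominator 2.517.
With shield the two gaps are in series; the resistances add: (1/ε₁+1/ε_s−1)+(1/ε_s+1/ε₂−1) = 5.085+3.840 = 8.925.
Heat-flux ratio q₀/q = 8.925/2.517.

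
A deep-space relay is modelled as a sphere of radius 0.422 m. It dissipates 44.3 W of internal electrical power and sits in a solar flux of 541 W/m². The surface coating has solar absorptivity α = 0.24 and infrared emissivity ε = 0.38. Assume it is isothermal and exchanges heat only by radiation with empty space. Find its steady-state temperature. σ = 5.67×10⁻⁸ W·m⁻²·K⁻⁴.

At steady state, absorbed solar power + internal power = radiated power.
Absorbed: α·S·A_cross = 0.24·541·0.5595 = 72.64 W (cross-section πr²).
Total input = 72.64 + 44.3 = 116.9 W.
Radiated: εσ·A_surf·T⁴ with A_surf = 4πr² = 2.238 m².
T⁴ = 116.9/(0.38·5.67×10⁻⁸·2.238) = 2.425×10⁹ K⁴.

T ≈ 222 K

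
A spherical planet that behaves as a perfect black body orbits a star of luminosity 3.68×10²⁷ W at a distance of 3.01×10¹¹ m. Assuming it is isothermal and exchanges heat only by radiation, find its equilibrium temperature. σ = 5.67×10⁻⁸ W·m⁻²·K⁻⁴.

First find the stellar flux at distance d: S = L/(4πd²) = 3.68×10²⁷/(4π·(3.01×10¹¹)²) = 3232 W/m².
For an isothermal sphere, absorbed (1−a)S·πr² = emitted σ·4πr²·T⁴, so T⁴ = (1−a)S/(4σ).
T⁴ = 1.00·3232/(4·5.67×10⁻⁸) = 1.425×10¹⁰ K⁴.

T ≈ 346 K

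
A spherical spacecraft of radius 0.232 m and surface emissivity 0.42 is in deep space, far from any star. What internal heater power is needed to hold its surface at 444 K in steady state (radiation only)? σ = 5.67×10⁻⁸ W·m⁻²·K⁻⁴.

P = εσ·4πr²·T⁴.
4πr² = 0.6764 m²; T⁴ = 3.886×10¹⁰ K⁴.
P = 0.42·5.67×10⁻⁸·0.6764·3.886×10¹⁰.

P ≈ 626 W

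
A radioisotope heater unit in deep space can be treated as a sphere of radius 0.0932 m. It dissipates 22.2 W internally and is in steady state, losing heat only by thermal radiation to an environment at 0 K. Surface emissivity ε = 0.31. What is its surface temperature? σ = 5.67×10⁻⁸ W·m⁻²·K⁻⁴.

Steady state: internal power = radiated power, P = εσA T⁴.
Radiating area A = 4πr² = 0.1092 m².
T⁴ = P/(εσA) = 22.2/(0.31·5.67×10⁻⁸·0.1092) = 1.157×10¹⁰ K⁴.
T = (1.157×10¹⁰)^(1/4).

T ≈ 328 K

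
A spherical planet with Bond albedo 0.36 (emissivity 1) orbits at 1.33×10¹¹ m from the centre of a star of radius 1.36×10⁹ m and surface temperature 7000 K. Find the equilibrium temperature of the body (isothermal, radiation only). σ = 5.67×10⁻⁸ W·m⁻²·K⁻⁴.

T ≈ 448 K

The star's surface emits σT_*⁴; at distance d the flux is S = σT_*⁴(R_*/d)².
S = 5.67×10⁻⁸·(7000)⁴·(1.36×10⁹/1.33×10¹¹)² = 14230 W/m².
For an isothermal sphere T⁴ = (1−a)S/(4σ) = 4.017×10¹⁰ K⁴.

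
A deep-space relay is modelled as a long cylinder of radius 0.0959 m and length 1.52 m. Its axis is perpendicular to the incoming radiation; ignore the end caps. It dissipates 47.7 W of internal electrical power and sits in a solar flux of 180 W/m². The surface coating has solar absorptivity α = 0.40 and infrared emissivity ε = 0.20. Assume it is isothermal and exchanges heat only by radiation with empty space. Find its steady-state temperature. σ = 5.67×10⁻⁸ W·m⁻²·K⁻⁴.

T ≈ 285 K

At steady state, absorbed solar power + internal power = radiated power.
Absorbed: α·S·A_cross = 0.40·180·0.2915 = 20.99 W (cross-section 2rL).
Total input = 20.99 + 47.7 = 68.69 W.
Radiated: εσ·A_surf·T⁴ with A_surf = 2πrL = 0.9159 m².
T⁴ = 68.69/(0.20·5.67×10⁻⁸·0.9159) = 6.614×10⁹ K⁴.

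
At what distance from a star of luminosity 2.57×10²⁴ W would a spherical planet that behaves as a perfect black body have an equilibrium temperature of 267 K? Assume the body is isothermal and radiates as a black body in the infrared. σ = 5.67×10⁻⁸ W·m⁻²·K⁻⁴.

d ≈ 1.33×10¹⁰ m

For an isothermal black-emitting sphere, (1−a)S·πr² = σ·4πr²·T⁴ ⇒ S = 4σT⁴/(1−a).
S = 4·5.67×10⁻⁸·(267)⁴/1.00 = 1153 W/m².
Flux falls as S = L/(4πd²), so d = √(L/(4πS)) = √(2.57×10²⁴/(4π·1153)).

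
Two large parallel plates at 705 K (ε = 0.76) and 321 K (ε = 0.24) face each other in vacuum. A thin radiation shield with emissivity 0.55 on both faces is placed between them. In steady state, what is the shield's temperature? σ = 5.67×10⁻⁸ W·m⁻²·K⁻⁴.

T_s ≈ 648 K

In steady state the net flux on the hot side equals that on the cold side.
σ(T₁⁴−T_s⁴)/D₁ = σ(T_s⁴−T₂⁴)/D₂, with D₁ = 1/ε₁+1/ε_s−1 = 2.134, D₂ = 1/ε_s+1/ε₂−1 = 4.985.
Solve for T_s⁴: T_s⁴ = (D₂·T₁⁴ + D₁·T₂⁴)/(D₁+D₂) = 1.762×10¹¹ K⁴.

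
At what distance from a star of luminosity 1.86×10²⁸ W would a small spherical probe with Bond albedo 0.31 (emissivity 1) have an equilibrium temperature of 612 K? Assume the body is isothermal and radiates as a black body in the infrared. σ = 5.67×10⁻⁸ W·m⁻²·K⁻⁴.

For an isothermal black-emitting sphere, (1−a)S·πr² = σ·4πr²·T⁴ ⇒ S = 4σT⁴/(1−a).
S = 4·5.67×10⁻⁸·(612)⁴/0.690 = 46110 W/m².
Flux falls as S = L/(4πd²), so d = √(L/(4πS)) = √(1.86×10²⁸/(4π·46110)).

d ≈ 1.79×10¹¹ m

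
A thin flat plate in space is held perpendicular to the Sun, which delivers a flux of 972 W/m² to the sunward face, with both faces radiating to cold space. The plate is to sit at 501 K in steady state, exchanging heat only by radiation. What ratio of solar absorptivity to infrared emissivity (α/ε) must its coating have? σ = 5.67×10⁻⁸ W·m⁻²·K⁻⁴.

α/ε ≈ 7.35

Balance: αS·A = εσ·2A·T⁴ ⇒ α/ε = 2σT⁴/S.
α/ε = 2·5.67×10⁻⁸·(501)⁴/972 = 2·5.67×10⁻⁸·6.300×10¹⁰/972.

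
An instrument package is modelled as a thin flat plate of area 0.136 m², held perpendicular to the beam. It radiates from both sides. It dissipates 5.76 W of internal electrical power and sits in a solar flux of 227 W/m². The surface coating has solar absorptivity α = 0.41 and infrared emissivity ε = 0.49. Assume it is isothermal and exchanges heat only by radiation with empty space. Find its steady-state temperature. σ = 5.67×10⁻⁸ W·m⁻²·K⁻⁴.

At steady state, absorbed solar power + internal power = radiated power.
Absorbed: α·S·A_cross = 0.41·227·0.1360 = 12.66 W (cross-section A).
Total input = 12.66 + 5.76 = 18.42 W.
Radiated: εσ·A_surf·T⁴ with A_surf = 2A = 0.2720 m².
T⁴ = 18.42/(0.49·5.67×10⁻⁸·0.2720) = 2.437×10⁹ K⁴.

T ≈ 222 K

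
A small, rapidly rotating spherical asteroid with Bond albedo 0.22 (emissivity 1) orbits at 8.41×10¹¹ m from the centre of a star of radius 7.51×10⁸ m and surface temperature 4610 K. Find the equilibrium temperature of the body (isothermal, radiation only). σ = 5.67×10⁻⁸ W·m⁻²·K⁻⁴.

The star's surface emits σT_*⁴; at distance d the flux is S = σT_*⁴(R_*/d)².
S = 5.67×10⁻⁸·(4610)⁴·(7.51×10⁸/8.41×10¹¹)² = 20.42 W/m².
For an isothermal sphere T⁴ = (1−a)S/(4σ) = 7.023×10⁷ K⁴.

T ≈ 91.5 K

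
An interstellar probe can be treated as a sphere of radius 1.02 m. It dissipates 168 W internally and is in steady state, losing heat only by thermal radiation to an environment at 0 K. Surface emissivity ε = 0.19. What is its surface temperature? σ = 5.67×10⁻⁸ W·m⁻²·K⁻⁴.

Steady state: internal power = radiated power, P = εσA T⁴.
Radiating area A = 4πr² = 13.07 m².
T⁴ = P/(εσA) = 168/(0.19·5.67×10⁻⁸·13.07) = 1.193×10⁹ K⁴.
T = (1.193×10⁹)^(1/4).

T ≈ 186 K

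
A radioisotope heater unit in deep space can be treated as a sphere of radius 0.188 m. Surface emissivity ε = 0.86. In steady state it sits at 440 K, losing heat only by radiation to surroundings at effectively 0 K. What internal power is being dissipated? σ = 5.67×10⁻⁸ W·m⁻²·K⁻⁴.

Steady state: P = εσA T⁴.
A = 4πr² = 0.4441 m²; T⁴ = (440)⁴ = 3.748×10¹⁰ K⁴.
P = 0.86 × 5.67×10⁻⁸ × 0.4441 × 3.748×10¹⁰.

P ≈ 812 W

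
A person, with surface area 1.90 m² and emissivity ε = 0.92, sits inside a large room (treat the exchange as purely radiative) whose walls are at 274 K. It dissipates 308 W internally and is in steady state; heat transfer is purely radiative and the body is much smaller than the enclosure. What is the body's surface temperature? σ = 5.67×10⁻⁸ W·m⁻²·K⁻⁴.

T ≈ 306 K

For a small grey body in a large enclosure, net radiated power = εσA(T⁴ − T_w⁴).
Steady state: P = εσA(T⁴ − T_w⁴) with A = 1.90 m².
T⁴ = P/(εσA) + T_w⁴ = 308/(0.92·5.67×10⁻⁸·1.900) + (274)⁴
    = 3.108×10⁹ + 5.636×10⁹ = 8.744×10⁹ K⁴.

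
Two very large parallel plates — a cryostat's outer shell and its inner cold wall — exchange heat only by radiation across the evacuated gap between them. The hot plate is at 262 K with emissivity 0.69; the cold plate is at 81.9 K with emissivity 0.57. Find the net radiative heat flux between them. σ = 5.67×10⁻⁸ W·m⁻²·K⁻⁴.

q ≈ 120 W/m²

For two infinite grey parallel plates, q = σ(T₁⁴ − T₂⁴)/(1/ε₁ + 1/ε₂ − 1).
T₁⁴ − T₂⁴ = 4.712×10⁹ − 4.499×10⁷ = 4.667×10⁹ K⁴.
1/ε₁ + 1/ε₂ − 1 = 1.449 + 1.754 − 1 = 2.204.
q = 5.67×10⁻⁸ × 4.667×10⁹ / 2.204.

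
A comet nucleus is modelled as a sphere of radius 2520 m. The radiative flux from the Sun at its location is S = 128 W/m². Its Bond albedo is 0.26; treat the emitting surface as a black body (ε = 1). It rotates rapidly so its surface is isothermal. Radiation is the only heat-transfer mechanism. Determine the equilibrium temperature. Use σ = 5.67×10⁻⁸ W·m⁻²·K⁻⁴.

T ≈ 143 K

At equilibrium, absorbed power = emitted power.
Absorbing cross-section = πr² = 1.995×10⁷ m²; emitting surface = 4πr² = 7.980×10⁷ m² (ratio 4).
(1−a)S·A_cross = εσ·A_surf·T⁴  ⇒  T⁴ = (1−a)S/(4σ).
T⁴ = 0.740·128/(4·5.67×10⁻⁸) = 4.176×10⁸ K⁴.
T = (4.176×10⁸)^(1/4).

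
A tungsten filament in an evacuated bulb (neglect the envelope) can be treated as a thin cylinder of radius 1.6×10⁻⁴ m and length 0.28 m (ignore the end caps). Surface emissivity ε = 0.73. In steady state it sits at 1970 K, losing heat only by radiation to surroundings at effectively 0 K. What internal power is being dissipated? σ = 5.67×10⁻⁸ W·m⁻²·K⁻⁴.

Steady state: P = εσA T⁴.
A = 2πrL = 2.815×10⁻⁴ m²; T⁴ = (1970)⁴ = 1.506×10¹³ K⁴.
P = 0.73 × 5.67×10⁻⁸ × 2.815×10⁻⁴ × 1.506×10¹³.

P ≈ 175 W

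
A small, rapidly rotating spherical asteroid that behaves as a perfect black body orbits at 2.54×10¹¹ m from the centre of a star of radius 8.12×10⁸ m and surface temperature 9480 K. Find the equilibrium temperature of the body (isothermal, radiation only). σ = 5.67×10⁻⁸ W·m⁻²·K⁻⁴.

T ≈ 379 K

The star's surface emits σT_*⁴; at distance d the flux is S = σT_*⁴(R_*/d)².
S = 5.67×10⁻⁸·(9480)⁴·(8.12×10⁸/2.54×10¹¹)² = 4680 W/m².
For an isothermal sphere T⁴ = (1−a)S/(4σ) = 2.064×10¹⁰ K⁴.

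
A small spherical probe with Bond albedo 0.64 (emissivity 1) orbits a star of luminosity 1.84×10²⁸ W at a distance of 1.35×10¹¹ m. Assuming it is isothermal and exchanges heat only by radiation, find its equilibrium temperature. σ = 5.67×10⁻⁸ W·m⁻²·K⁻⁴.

First find the stellar flux at distance d: S = L/(4πd²) = 1.84×10²⁸/(4π·(1.35×10¹¹)²) = 80340 W/m².
For an isothermal sphere, absorbed (1−a)S·πr² = emitted σ·4πr²·T⁴, so T⁴ = (1−a)S/(4σ).
T⁴ = 0.360·80340/(4·5.67×10⁻⁸) = 1.275×10¹¹ K⁴.

T ≈ 598 K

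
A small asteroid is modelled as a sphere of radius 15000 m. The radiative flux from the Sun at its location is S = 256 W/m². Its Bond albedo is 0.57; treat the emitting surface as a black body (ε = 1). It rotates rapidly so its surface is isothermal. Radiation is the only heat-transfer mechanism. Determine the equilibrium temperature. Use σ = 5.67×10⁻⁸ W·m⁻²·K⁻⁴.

At equilibrium, absorbed power = emitted power.
Absorbing cross-section = πr² = 7.069×10⁸ m²; emitting surface = 4πr² = 2.827×10⁹ m² (ratio 4).
(1−a)S·A_cross = εσ·A_surf·T⁴  ⇒  T⁴ = (1−a)S/(4σ).
T⁴ = 0.430·256/(4·5.67×10⁻⁸) = 4.854×10⁸ K⁴.
T = (4.854×10⁸)^(1/4).

T ≈ 148 K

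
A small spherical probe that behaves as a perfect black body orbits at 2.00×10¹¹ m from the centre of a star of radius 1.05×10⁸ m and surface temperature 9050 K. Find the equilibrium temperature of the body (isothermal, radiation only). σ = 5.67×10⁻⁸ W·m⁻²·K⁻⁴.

The star's surface emits σT_*⁴; at distance d the flux is S = σT_*⁴(R_*/d)².
S = 5.67×10⁻⁸·(9050)⁴·(1.05×10⁸/2.00×10¹¹)² = 104.8 W/m².
For an isothermal sphere T⁴ = (1−a)S/(4σ) = 4.622×10⁸ K⁴.

T ≈ 147 K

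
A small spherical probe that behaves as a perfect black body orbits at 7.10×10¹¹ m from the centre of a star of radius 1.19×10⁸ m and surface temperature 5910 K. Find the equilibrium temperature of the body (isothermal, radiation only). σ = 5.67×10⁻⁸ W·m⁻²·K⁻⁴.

T ≈ 54.1 K

The star's surface emits σT_*⁴; at distance d the flux is S = σT_*⁴(R_*/d)².
S = 5.67×10⁻⁸·(5910)⁴·(1.19×10⁸/7.10×10¹¹)² = 1.943 W/m².
For an isothermal sphere T⁴ = (1−a)S/(4σ) = 8.568×10⁶ K⁴.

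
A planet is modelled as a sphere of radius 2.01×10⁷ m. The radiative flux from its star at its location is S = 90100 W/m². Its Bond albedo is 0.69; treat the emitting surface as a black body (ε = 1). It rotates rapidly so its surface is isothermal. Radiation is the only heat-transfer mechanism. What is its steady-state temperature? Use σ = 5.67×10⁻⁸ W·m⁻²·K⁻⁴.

At equilibrium, absorbed power = emitted power.
Absorbing cross-section = πr² = 1.269×10¹⁵ m²; emitting surface = 4πr² = 5.077×10¹⁵ m² (ratio 4).
(1−a)S·A_cross = εσ·A_surf·T⁴  ⇒  T⁴ = (1−a)S/(4σ).
T⁴ = 0.310·90100/(4·5.67×10⁻⁸) = 1.232×10¹¹ K⁴.
T = (1.232×10¹¹)^(1/4).

T ≈ 592 K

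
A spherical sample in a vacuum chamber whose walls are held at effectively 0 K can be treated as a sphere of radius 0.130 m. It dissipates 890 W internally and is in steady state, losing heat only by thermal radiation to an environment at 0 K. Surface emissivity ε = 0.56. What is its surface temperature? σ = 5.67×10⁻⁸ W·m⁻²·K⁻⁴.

Steady state: internal power = radiated power, P = εσA T⁴.
Radiating area A = 4πr² = 0.2124 m².
T⁴ = P/(εσA) = 890/(0.56·5.67×10⁻⁸·0.2124) = 1.320×10¹¹ K⁴.
T = (1.320×10¹¹)^(1/4).

T ≈ 603 K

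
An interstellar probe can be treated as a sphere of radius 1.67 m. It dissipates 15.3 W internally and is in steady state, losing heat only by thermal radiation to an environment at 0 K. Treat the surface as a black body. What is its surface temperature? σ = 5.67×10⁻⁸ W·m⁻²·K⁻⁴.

T ≈ 52.7 K

Steady state: internal power = radiated power, P = εσA T⁴.
Radiating area A = 4πr² = 35.05 m².
T⁴ = P/(εσA) = 15.3/(1.0·5.67×10⁻⁸·35.05) = 7.700×10⁶ K⁴.
T = (7.700×10⁶)^(1/4).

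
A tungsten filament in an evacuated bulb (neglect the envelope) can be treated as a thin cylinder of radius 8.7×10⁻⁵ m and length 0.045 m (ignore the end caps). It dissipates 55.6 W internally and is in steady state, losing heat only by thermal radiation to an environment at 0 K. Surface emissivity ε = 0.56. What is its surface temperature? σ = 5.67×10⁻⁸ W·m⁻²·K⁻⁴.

Steady state: internal power = radiated power, P = εσA T⁴.
Radiating area A = 2πrL = 2.460×10⁻⁵ m².
T⁴ = P/(εσA) = 55.6/(0.56·5.67×10⁻⁸·2.460×10⁻⁵) = 7.119×10¹³ K⁴.
T = (7.119×10¹³)^(1/4).

T ≈ 2900 K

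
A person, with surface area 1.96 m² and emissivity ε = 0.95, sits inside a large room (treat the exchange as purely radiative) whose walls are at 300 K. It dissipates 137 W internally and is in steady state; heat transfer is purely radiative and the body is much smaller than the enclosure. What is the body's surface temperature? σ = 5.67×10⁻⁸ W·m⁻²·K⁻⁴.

For a small grey body in a large enclosure, net radiated power = εσA(T⁴ − T_w⁴).
Steady state: P = εσA(T⁴ − T_w⁴) with A = 1.96 m².
T⁴ = P/(εσA) + T_w⁴ = 137/(0.95·5.67×10⁻⁸·1.960) + (300)⁴
    = 1.298×10⁹ + 8.100×10⁹ = 9.398×10⁹ K⁴.

T ≈ 311 K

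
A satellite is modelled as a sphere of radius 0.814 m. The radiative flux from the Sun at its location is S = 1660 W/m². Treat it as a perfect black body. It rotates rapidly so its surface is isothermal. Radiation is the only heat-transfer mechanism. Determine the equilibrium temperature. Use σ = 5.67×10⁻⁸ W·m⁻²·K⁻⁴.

T ≈ 292 K

At equilibrium, absorbed power = emitted power.
Absorbing cross-section = πr² = 2.082 m²; emitting surface = 4πr² = 8.326 m² (ratio 4).
S·A_cross = εσ·A_surf·T⁴  ⇒  T⁴ = S/(4σ).
T⁴ = 1.00·1660/(4·5.67×10⁻⁸) = 7.319×10⁹ K⁴.
T = (7.319×10⁹)^(1/4).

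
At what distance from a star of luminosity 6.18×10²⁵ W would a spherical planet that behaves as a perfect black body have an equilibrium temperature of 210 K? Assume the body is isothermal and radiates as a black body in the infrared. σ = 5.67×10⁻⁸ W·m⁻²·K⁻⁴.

For an isothermal black-emitting sphere, (1−a)S·πr² = σ·4πr²·T⁴ ⇒ S = 4σT⁴/(1−a).
S = 4·5.67×10⁻⁸·(210)⁴/1.00 = 441.1 W/m².
Flux falls as S = L/(4πd²), so d = √(L/(4πS)) = √(6.18×10²⁵/(4π·441.1)).

d ≈ 1.06×10¹¹ m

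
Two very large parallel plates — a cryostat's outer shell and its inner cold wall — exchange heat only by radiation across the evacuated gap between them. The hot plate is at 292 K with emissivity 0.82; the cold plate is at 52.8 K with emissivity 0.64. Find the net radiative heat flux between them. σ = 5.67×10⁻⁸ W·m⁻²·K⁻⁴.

For two infinite grey parallel plates, q = σ(T₁⁴ − T₂⁴)/(1/ε₁ + 1/ε₂ − 1).
T₁⁴ − T₂⁴ = 7.270×10⁹ − 7.772×10⁶ = 7.262×10⁹ K⁴.
1/ε₁ + 1/ε₂ − 1 = 1.220 + 1.562 − 1 = 1.782.
q = 5.67×10⁻⁸ × 7.262×10⁹ / 1.782.

q ≈ 231 W/m²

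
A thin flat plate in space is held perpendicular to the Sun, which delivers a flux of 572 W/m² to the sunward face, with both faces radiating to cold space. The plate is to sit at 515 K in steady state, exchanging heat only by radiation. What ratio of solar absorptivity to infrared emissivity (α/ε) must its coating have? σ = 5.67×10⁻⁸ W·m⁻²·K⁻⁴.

Balance: αS·A = εσ·2A·T⁴ ⇒ α/ε = 2σT⁴/S.
α/ε = 2·5.67×10⁻⁸·(515)⁴/572 = 2·5.67×10⁻⁸·7.034×10¹⁰/572.

α/ε ≈ 13.9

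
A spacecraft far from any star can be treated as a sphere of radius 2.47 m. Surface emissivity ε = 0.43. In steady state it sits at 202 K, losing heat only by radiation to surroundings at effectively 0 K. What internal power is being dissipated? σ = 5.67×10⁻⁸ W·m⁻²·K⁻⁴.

P ≈ 3110 W

Steady state: P = εσA T⁴.
A = 4πr² = 76.67 m²; T⁴ = (202)⁴ = 1.665×10⁹ K⁴.
P = 0.43 × 5.67×10⁻⁸ × 76.67 × 1.665×10⁹.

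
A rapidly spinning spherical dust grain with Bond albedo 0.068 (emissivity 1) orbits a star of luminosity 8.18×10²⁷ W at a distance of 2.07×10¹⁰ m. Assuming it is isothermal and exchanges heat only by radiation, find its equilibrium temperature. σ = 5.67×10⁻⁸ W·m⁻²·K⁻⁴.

First find the stellar flux at distance d: S = L/(4πd²) = 8.18×10²⁷/(4π·(2.07×10¹⁰)²) = 1.519×10⁶ W/m².
For an isothermal sphere, absorbed (1−a)S·πr² = emitted σ·4πr²·T⁴, so T⁴ = (1−a)S/(4σ).
T⁴ = 0.932·1.519×10⁶/(4·5.67×10⁻⁸) = 6.243×10¹² K⁴.

T ≈ 1580 K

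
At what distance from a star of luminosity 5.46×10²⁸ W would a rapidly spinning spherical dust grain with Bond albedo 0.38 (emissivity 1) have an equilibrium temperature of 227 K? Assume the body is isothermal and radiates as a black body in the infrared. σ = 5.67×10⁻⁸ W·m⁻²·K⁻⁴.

d ≈ 2.12×10¹² m

For an isothermal black-emitting sphere, (1−a)S·πr² = σ·4πr²·T⁴ ⇒ S = 4σT⁴/(1−a).
S = 4·5.67×10⁻⁸·(227)⁴/0.620 = 971.3 W/m².
Flux falls as S = L/(4πd²), so d = √(L/(4πS)) = √(5.46×10²⁸/(4π·971.3)).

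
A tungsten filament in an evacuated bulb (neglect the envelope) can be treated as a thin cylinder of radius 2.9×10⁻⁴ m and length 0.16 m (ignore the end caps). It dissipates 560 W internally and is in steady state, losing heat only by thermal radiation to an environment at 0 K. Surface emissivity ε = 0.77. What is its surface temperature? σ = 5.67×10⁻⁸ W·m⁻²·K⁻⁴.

T ≈ 2580 K

Steady state: internal power = radiated power, P = εσA T⁴.
Radiating area A = 2πrL = 2.915×10⁻⁴ m².
T⁴ = P/(εσA) = 560/(0.77·5.67×10⁻⁸·2.915×10⁻⁴) = 4.400×10¹³ K⁴.
T = (4.400×10¹³)^(1/4).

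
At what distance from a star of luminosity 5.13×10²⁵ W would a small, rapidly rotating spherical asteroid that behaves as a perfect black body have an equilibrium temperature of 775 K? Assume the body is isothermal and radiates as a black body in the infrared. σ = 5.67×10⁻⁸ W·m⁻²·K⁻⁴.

For an isothermal black-emitting sphere, (1−a)S·πr² = σ·4πr²·T⁴ ⇒ S = 4σT⁴/(1−a).
S = 4·5.67×10⁻⁸·(775)⁴/1.00 = 81820 W/m².
Flux falls as S = L/(4πd²), so d = √(L/(4πS)) = √(5.13×10²⁵/(4π·81820)).

d ≈ 7.06×10⁹ m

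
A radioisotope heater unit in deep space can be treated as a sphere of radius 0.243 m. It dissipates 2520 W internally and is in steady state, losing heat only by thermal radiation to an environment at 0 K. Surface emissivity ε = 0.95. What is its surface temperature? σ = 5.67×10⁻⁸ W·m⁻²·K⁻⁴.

T ≈ 501 K

Steady state: internal power = radiated power, P = εσA T⁴.
Radiating area A = 4πr² = 0.7420 m².
T⁴ = P/(εσA) = 2520/(0.95·5.67×10⁻⁸·0.7420) = 6.305×10¹⁰ K⁴.
T = (6.305×10¹⁰)^(1/4).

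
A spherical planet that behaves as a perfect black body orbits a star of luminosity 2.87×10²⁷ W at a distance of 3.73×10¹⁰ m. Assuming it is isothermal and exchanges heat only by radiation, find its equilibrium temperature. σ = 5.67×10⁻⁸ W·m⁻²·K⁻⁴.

First find the stellar flux at distance d: S = L/(4πd²) = 2.87×10²⁷/(4π·(3.73×10¹⁰)²) = 1.642×10⁵ W/m².
For an isothermal sphere, absorbed (1−a)S·πr² = emitted σ·4πr²·T⁴, so T⁴ = (1−a)S/(4σ).
T⁴ = 1.00·1.642×10⁵/(4·5.67×10⁻⁸) = 7.238×10¹¹ K⁴.

T ≈ 922 K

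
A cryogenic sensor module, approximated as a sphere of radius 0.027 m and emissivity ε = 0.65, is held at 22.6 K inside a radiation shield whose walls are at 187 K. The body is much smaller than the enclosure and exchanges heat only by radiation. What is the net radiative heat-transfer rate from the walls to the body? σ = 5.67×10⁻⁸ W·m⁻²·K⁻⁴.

P_net ≈ 0.413 W

For a small grey body in a large enclosure: P_net = εσA(T_body⁴ − T_wall⁴).
A = 4πr² = 0.009161 m²; T_body⁴ − T_wall⁴ = 2.609×10⁵ − 1.223×10⁹ = -1.223×10⁹ K⁴.
|P_net| = 0.65·5.67×10⁻⁸·0.009161·1.223×10⁹.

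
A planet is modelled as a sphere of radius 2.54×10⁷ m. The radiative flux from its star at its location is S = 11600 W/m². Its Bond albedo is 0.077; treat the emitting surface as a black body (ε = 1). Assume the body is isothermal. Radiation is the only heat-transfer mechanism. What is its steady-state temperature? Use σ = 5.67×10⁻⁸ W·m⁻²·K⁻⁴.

T ≈ 466 K

At equilibrium, absorbed power = emitted power.
Absorbing cross-section = πr² = 2.027×10¹⁵ m²; emitting surface = 4πr² = 8.107×10¹⁵ m² (ratio 4).
(1−a)S·A_cross = εσ·A_surf·T⁴  ⇒  T⁴ = (1−a)S/(4σ).
T⁴ = 0.923·11600/(4·5.67×10⁻⁸) = 4.721×10¹⁰ K⁴.
T = (4.721×10¹⁰)^(1/4).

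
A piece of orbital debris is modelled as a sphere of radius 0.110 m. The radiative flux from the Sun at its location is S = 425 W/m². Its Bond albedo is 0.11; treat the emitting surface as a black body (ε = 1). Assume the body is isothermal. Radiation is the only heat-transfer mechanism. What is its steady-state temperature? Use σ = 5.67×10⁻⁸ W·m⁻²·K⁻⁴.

At equilibrium, absorbed power = emitted power.
Absorbing cross-section = πr² = 0.03801 m²; emitting surface = 4πr² = 0.1521 m² (ratio 4).
(1−a)S·A_cross = εσ·A_surf·T⁴  ⇒  T⁴ = (1−a)S/(4σ).
T⁴ = 0.890·425/(4·5.67×10⁻⁸) = 1.668×10⁹ K⁴.
T = (1.668×10⁹)^(1/4).

T ≈ 202 K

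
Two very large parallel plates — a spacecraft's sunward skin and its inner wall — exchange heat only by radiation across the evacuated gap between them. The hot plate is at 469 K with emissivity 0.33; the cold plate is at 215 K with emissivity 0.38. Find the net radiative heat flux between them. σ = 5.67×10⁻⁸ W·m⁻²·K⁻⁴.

For two infinite grey parallel plates, q = σ(T₁⁴ − T₂⁴)/(1/ε₁ + 1/ε₂ − 1).
T₁⁴ − T₂⁴ = 4.838×10¹⁰ − 2.137×10⁹ = 4.625×10¹⁰ K⁴.
1/ε₁ + 1/ε₂ − 1 = 3.030 + 2.632 − 1 = 4.662.
q = 5.67×10⁻⁸ × 4.625×10¹⁰ / 4.662.

q ≈ 562 W/m²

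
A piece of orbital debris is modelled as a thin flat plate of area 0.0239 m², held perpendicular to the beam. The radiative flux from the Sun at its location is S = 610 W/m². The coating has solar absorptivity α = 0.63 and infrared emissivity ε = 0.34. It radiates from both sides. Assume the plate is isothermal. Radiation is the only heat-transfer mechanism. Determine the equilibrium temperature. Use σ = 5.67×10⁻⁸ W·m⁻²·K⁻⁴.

T ≈ 316 K

At equilibrium, absorbed power = emitted power.
Absorbing cross-section = A = 0.02390 m²; emitting surface = 2A = 0.04780 m² (ratio 2).
αS·A_cross = εσ·A_surf·T⁴  ⇒  T⁴ = αS/(ε·2σ).
T⁴ = 0.630·610/(0.34·2·5.67×10⁻⁸) = 9.967×10⁹ K⁴.
T = (9.967×10⁹)^(1/4).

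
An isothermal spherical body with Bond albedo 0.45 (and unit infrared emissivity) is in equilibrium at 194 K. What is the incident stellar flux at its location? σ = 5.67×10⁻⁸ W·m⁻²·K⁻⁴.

(1−a)S·πr² = σ·4πr²·T⁴ ⇒ S = 4σT⁴/(1−a).
S = 4·5.67×10⁻⁸·1.416×10⁹/0.550.

S ≈ 584 W/m²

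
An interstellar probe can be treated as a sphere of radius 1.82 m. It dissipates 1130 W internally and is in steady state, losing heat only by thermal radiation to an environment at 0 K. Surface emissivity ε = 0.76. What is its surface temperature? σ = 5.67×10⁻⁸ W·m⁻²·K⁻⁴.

T ≈ 158 K

Steady state: internal power = radiated power, P = εσA T⁴.
Radiating area A = 4πr² = 41.62 m².
T⁴ = P/(εσA) = 1130/(0.76·5.67×10⁻⁸·41.62) = 6.300×10⁸ K⁴.
T = (6.300×10⁸)^(1/4).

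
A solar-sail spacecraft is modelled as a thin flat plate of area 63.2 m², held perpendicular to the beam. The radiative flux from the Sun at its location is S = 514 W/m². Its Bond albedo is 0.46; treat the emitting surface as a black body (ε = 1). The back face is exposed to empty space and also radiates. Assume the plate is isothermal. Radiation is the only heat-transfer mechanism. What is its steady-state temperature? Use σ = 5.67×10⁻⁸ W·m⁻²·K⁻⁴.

At equilibrium, absorbed power = emitted power.
Absorbing cross-section = A = 63.20 m²; emitting surface = 2A = 126.4 m² (ratio 2).
(1−a)S·A_cross = εσ·A_surf·T⁴  ⇒  T⁴ = (1−a)S/(2σ).
T⁴ = 0.540·514/(2·5.67×10⁻⁸) = 2.448×10⁹ K⁴.
T = (2.448×10⁹)^(1/4).

T ≈ 222 K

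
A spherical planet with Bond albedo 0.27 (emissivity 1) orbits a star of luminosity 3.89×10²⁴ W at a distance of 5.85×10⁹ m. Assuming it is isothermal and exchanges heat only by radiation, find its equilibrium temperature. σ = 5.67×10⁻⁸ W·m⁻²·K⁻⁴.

T ≈ 413 K

First find the stellar flux at distance d: S = L/(4πd²) = 3.89×10²⁴/(4π·(5.85×10⁹)²) = 9045 W/m².
For an isothermal sphere, absorbed (1−a)S·πr² = emitted σ·4πr²·T⁴, so T⁴ = (1−a)S/(4σ).
T⁴ = 0.730·9045/(4·5.67×10⁻⁸) = 2.911×10¹⁰ K⁴.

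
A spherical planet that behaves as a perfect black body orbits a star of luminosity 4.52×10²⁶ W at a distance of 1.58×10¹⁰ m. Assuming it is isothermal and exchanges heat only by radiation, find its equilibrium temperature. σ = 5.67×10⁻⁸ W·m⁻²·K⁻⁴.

T ≈ 893 K

First find the stellar flux at distance d: S = L/(4πd²) = 4.52×10²⁶/(4π·(1.58×10¹⁰)²) = 1.441×10⁵ W/m².
For an isothermal sphere, absorbed (1−a)S·πr² = emitted σ·4πr²·T⁴, so T⁴ = (1−a)S/(4σ).
T⁴ = 1.00·1.441×10⁵/(4·5.67×10⁻⁸) = 6.353×10¹¹ K⁴.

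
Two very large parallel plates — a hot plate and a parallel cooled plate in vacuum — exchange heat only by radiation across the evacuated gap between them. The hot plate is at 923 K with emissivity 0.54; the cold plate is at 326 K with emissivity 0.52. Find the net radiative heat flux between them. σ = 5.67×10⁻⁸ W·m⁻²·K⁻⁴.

For two infinite grey parallel plates, q = σ(T₁⁴ − T₂⁴)/(1/ε₁ + 1/ε₂ − 1).
T₁⁴ − T₂⁴ = 7.258×10¹¹ − 1.129×10¹⁰ = 7.145×10¹¹ K⁴.
1/ε₁ + 1/ε₂ − 1 = 1.852 + 1.923 − 1 = 2.775.
q = 5.67×10⁻⁸ × 7.145×10¹¹ / 2.775.

q ≈ 14600 W/m²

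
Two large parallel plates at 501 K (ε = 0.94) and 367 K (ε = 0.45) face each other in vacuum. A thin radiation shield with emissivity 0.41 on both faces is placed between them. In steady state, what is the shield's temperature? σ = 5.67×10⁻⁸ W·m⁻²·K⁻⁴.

In steady state the net flux on the hot side equals that on the cold side.
σ(T₁⁴−T_s⁴)/D₁ = σ(T_s⁴−T₂⁴)/D₂, with D₁ = 1/ε₁+1/ε_s−1 = 2.503, D₂ = 1/ε_s+1/ε₂−1 = 3.661.
Solve for T_s⁴: T_s⁴ = (D₂·T₁⁴ + D₁·T₂⁴)/(D₁+D₂) = 4.479×10¹⁰ K⁴.

T_s ≈ 460 K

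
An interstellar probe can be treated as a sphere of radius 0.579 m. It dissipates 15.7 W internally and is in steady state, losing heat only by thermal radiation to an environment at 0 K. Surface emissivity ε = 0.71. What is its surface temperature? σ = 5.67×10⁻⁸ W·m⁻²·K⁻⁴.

T ≈ 98.1 K

Steady state: internal power = radiated power, P = εσA T⁴.
Radiating area A = 4πr² = 4.213 m².
T⁴ = P/(εσA) = 15.7/(0.71·5.67×10⁻⁸·4.213) = 9.257×10⁷ K⁴.
T = (9.257×10⁷)^(1/4).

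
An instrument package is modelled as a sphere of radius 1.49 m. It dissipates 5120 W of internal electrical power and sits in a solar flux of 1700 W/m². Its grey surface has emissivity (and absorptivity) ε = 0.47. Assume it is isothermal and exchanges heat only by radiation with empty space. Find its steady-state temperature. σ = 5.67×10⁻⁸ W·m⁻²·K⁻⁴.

T ≈ 346 K

At steady state, absorbed solar power + internal power = radiated power.
Absorbed: α·S·A_cross = 0.47·1700·6.975 = 5573 W (cross-section πr²).
Total input = 5573 + 5120 = 10690 W.
Radiated: εσ·A_surf·T⁴ with A_surf = 4πr² = 27.90 m².
T⁴ = 10690/(0.47·5.67×10⁻⁸·27.90) = 1.438×10¹⁰ K⁴.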